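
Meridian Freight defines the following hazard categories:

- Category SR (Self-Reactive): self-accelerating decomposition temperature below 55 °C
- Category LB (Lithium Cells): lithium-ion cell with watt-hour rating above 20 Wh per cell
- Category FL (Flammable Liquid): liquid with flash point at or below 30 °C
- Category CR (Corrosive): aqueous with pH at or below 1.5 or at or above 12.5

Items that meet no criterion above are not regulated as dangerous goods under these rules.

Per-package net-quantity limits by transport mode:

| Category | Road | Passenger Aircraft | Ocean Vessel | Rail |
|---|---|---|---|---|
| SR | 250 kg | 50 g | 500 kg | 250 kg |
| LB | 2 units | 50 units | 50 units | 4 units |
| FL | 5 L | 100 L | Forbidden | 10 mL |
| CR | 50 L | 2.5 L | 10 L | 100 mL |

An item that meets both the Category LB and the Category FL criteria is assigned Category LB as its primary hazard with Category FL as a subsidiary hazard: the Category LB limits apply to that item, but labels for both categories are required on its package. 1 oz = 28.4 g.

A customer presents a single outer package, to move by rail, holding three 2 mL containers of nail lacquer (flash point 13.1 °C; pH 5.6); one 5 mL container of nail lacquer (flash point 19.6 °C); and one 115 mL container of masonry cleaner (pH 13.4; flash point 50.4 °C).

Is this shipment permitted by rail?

No

Flash point 13.1 °C meets the Category FL criterion (Flammable Liquid), so the nail lacquer is Category FL.
Flash point 19.6 °C meets the Category FL criterion (Flammable Liquid), so the nail lacquer is Category FL.
Masonry cleaner: pH 13.4 ≥ 12.5 → Category CR (Corrosive).
Category FL net quantity: (three 2 mL containers = 6 mL) + 5 mL = 11 mL.
11 mL exceeds the rail limit of 10 mL for Category FL.
Category CR quantity: 115 mL.
That exceeds the Category CR rail limit of 100 mL.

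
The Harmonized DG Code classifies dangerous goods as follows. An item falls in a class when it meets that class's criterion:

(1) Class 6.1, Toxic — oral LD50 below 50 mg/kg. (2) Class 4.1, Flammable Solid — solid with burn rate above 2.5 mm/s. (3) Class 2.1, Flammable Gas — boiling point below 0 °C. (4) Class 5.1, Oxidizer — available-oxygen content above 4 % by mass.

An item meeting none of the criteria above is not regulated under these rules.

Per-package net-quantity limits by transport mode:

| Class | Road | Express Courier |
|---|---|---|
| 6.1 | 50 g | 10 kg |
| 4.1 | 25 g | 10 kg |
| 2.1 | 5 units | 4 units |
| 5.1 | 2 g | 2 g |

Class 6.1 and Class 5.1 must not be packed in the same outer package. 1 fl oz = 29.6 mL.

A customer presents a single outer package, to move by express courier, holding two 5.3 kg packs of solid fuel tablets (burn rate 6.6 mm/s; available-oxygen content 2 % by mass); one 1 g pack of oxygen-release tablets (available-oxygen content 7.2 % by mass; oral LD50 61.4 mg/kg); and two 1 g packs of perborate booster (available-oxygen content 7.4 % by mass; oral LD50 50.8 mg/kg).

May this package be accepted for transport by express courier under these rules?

With burn rate 6.6 mm/s (> 2.5 mm/s), the solid fuel tablets fall in Class 4.1.
Available-oxygen content 7.2 % by mass meets the Class 5.1 criterion (Oxidizer), so the oxygen-release tablets are Class 5.1.
With available-oxygen content 7.4 % by mass (> 4 % by mass), the perborate booster falls in Class 5.1.
Class 5.1 net quantity: 1 g + (two 1 g packs = 2 g) = 3 g.
3 g > 2 g (express courier limit, Class 5.1) — over the limit.
Class 4.1 quantity: two 5.3 kg packs = 10.6 kg.
That exceeds the Class 4.1 express courier limit of 10 kg.
The segregation rule (Class 6.1 with Class 5.1) does not apply to Class 5.1 with Class 4.1.

No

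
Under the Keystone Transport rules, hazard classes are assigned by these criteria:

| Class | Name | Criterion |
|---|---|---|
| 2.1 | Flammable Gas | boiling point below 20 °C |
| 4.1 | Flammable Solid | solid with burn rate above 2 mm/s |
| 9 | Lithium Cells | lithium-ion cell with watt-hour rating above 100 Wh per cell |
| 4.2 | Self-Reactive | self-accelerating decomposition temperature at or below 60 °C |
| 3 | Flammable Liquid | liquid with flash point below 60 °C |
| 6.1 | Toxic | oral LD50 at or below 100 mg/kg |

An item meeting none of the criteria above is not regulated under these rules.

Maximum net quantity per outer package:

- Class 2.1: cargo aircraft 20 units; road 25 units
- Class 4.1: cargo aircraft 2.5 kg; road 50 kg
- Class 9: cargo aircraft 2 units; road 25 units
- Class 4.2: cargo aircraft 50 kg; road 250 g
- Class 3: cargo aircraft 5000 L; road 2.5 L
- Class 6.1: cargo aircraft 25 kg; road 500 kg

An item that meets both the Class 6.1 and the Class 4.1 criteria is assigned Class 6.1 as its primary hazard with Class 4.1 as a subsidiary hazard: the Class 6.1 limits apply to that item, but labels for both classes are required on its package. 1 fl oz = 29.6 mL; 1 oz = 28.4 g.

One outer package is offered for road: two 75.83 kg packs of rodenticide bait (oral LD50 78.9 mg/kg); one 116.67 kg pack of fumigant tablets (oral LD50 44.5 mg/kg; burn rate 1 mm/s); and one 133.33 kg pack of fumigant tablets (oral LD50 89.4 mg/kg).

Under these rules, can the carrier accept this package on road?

Rodenticide bait: oral LD50 78.9 mg/kg ≤ 100 mg/kg → Class 6.1 (Toxic).
Oral LD50 44.5 mg/kg meets the Class 6.1 criterion (Toxic), so the fumigant tablets are Class 6.1.
Fumigant tablets: oral LD50 89.4 mg/kg ≤ 100 mg/kg → Class 6.1 (Toxic).
Class 6.1 net quantity: (two 75.83 kg packs = 151.66 kg) + 116.67 kg + 133.33 kg = 401.66 kg.
401.66 kg is within the road limit of 500 kg for Class 6.1.

Yes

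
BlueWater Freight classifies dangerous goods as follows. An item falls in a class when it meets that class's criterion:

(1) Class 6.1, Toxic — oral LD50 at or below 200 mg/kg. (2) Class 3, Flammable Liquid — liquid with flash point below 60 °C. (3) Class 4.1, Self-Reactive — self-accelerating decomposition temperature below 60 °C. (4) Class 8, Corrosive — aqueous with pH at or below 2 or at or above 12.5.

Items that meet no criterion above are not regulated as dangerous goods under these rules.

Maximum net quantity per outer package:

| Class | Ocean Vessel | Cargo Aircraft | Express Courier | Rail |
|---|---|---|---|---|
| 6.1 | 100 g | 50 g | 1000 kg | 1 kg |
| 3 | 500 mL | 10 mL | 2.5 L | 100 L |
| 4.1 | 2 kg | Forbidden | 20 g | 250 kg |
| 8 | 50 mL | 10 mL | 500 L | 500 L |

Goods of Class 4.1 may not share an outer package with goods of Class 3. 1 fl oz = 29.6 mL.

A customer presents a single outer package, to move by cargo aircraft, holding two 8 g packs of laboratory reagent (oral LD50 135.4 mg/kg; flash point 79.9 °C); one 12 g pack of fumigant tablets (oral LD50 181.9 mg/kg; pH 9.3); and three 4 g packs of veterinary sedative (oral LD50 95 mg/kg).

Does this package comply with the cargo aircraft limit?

With oral LD50 135.4 mg/kg (≤ 200 mg/kg), the laboratory reagent falls in Class 6.1.
Oral LD50 181.9 mg/kg meets the Class 6.1 criterion (Toxic), so the fumigant tablets are Class 6.1.
The veterinary sedative has oral LD50 95 mg/kg, which is ≤ 200 mg/kg, so it is Class 6.1 (Toxic).
Total Class 6.1: (two 8 g packs = 16 g) + 12 g + (three 4 g packs = 12 g) = 40 g.
40 g ≤ 50 g (cargo aircraft limit, Class 6.1) — within limit.

Yes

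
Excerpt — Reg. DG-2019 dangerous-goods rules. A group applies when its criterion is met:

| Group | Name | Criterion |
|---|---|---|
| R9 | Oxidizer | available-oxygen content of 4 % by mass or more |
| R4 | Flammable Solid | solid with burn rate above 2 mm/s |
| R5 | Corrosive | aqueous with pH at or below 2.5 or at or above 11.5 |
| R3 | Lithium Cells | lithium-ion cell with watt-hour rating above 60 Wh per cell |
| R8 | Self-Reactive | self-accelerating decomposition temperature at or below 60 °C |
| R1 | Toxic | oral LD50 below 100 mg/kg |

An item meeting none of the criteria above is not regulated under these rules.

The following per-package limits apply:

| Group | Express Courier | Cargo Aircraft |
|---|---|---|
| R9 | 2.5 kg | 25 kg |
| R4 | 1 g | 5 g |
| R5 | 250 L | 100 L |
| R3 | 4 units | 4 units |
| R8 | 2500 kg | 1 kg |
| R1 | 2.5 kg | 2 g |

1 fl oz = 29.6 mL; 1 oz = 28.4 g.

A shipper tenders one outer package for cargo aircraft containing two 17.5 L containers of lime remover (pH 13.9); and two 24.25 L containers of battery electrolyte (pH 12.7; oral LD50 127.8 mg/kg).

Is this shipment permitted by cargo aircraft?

Yes

pH 13.9 meets the Group R5 criterion (Corrosive), so the lime remover is Group R5.
Battery electrolyte: pH 12.7 ≥ 11.5 → Group R5 (Corrosive).
Total Group R5: (two 17.5 L containers = 35 L) + (two 24.25 L containers = 48.5 L) = 83.5 L.
83.5 L ≤ 100 L (cargo aircraft limit, Group R5) — within limit.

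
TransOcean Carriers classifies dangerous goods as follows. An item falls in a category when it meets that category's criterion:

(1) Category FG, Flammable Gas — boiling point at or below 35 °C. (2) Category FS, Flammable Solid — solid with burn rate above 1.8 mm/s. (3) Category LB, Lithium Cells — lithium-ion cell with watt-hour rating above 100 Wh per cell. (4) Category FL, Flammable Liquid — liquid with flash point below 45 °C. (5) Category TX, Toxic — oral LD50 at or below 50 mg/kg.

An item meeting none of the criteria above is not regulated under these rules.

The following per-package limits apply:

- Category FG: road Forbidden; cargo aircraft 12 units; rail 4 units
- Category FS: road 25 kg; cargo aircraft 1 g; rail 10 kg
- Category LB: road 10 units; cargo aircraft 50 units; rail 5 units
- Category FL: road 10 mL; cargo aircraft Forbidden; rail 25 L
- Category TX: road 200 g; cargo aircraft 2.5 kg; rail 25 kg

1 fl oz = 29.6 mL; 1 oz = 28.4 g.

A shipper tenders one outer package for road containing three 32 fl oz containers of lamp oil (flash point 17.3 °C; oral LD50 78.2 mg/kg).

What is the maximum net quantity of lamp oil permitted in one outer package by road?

The lamp oil has flash point 17.3 °C, which is < 45 °C, so it is Category FL (Flammable Liquid).
The road limit for Category FL is 10 mL.

10 mL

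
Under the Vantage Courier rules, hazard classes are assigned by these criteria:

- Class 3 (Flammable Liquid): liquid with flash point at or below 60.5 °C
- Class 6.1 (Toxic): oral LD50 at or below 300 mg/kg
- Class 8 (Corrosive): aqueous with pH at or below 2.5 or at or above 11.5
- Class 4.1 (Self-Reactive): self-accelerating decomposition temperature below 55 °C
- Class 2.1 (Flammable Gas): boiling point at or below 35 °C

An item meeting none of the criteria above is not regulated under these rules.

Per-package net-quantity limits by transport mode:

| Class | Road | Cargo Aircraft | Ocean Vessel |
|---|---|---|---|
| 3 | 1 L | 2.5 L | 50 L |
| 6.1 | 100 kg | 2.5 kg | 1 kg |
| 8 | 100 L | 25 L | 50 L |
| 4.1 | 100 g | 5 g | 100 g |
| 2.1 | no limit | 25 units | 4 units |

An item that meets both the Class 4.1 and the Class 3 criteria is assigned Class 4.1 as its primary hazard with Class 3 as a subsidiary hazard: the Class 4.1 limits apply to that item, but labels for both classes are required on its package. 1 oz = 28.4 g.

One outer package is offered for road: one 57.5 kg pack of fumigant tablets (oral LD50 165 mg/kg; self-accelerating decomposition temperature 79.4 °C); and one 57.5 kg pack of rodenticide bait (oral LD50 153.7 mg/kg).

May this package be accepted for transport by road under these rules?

No

Fumigant tablets: oral LD50 165 mg/kg ≤ 300 mg/kg → Class 6.1 (Toxic).
With oral LD50 153.7 mg/kg (≤ 300 mg/kg), the rodenticide bait falls in Class 6.1.
Total Class 6.1: 57.5 kg + 57.5 kg = 115 kg.
115 kg > 100 kg (road limit, Class 6.1) — over the limit.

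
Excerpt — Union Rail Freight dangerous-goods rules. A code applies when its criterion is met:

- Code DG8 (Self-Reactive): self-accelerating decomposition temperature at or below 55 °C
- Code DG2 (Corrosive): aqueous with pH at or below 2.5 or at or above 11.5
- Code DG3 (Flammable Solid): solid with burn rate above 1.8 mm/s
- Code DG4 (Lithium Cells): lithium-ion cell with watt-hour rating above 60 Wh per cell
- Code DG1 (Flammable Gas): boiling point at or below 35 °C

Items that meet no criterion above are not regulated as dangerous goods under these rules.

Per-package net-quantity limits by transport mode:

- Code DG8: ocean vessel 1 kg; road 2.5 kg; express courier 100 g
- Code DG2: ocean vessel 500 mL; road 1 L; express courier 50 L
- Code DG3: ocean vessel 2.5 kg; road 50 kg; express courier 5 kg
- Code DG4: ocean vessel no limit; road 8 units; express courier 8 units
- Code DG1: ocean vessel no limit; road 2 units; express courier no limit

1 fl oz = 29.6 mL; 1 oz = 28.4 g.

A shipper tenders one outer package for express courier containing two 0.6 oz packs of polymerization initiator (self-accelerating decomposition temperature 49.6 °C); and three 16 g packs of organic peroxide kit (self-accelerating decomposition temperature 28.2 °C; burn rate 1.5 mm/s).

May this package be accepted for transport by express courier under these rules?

Yes

The polymerization initiator has self-accelerating decomposition temperature 49.6 °C, which is ≤ 55 °C, so it is Code DG8 (Self-Reactive).
Organic peroxide kit: self-accelerating decomposition temperature 28.2 °C ≤ 55 °C → Code DG8 (Self-Reactive).
Total Code DG8: (two 0.6 oz packs = 34.08 g) + (three 16 g packs = 48 g) = 82.08 g.
82.08 g ≤ 100 g (express courier limit, Code DG8) — within limit.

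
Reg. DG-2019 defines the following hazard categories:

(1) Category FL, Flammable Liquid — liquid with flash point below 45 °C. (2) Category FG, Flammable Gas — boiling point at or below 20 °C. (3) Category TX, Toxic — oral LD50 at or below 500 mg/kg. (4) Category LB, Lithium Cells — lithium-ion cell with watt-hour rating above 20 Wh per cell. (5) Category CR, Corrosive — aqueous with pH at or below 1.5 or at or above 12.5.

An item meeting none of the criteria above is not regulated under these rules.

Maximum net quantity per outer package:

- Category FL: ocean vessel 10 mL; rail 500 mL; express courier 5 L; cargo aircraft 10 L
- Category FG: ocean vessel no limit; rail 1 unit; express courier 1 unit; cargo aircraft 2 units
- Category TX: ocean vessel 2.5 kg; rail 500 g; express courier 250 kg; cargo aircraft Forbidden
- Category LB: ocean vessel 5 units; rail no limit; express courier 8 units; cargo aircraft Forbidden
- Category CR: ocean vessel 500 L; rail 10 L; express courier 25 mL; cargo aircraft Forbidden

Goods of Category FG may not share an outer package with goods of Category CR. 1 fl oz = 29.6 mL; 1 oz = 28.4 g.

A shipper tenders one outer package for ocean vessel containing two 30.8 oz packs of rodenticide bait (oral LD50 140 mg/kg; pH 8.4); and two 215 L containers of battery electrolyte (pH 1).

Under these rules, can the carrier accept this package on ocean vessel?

Oral LD50 140 mg/kg meets the Category TX criterion (Toxic), so the rodenticide bait is Category TX.
Battery electrolyte: pH 1 ≤ 1.5 → Category CR (Corrosive).
Category TX quantity: two 30.8 oz packs = 1749.44 g.
1749.44 g is within the ocean vessel limit of 2.5 kg for Category TX.
Category CR quantity: two 215 L containers = 430 L.
That is within the Category CR ocean vessel limit of 500 L.
The segregation rule (Category FG with Category CR) does not apply to Category TX with Category CR.
Every hazard category is within its ocean vessel limit and no segregation rule is violated.

Yes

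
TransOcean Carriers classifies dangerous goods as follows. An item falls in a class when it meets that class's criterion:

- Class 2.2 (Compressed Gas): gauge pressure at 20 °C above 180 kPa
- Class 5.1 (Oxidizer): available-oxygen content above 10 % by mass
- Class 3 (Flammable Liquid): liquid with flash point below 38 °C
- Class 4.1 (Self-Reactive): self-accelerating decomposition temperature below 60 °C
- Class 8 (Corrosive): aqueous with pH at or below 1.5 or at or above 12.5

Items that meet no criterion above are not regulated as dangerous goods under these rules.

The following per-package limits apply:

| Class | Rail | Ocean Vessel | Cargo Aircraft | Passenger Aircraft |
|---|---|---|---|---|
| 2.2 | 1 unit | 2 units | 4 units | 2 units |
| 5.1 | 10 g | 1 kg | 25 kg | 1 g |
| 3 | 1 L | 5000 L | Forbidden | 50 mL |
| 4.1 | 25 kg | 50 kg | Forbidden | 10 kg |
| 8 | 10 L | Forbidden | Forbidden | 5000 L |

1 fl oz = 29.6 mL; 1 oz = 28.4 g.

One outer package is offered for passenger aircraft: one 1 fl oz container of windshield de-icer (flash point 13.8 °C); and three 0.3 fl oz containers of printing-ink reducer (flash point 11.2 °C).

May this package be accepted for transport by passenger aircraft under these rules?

Windshield de-icer: flash point 13.8 °C < 38 °C → Class 3 (Flammable Liquid).
The printing-ink reducer has flash point 11.2 °C, which is < 38 °C, so it is Class 3 (Flammable Liquid).
Class 3 net quantity: (one 1 fl oz container = 29.6 mL) + (three 0.3 fl oz containers = 26.64 mL) = 56.24 mL.
That exceeds the Class 3 passenger aircraft limit of 50 mL.

No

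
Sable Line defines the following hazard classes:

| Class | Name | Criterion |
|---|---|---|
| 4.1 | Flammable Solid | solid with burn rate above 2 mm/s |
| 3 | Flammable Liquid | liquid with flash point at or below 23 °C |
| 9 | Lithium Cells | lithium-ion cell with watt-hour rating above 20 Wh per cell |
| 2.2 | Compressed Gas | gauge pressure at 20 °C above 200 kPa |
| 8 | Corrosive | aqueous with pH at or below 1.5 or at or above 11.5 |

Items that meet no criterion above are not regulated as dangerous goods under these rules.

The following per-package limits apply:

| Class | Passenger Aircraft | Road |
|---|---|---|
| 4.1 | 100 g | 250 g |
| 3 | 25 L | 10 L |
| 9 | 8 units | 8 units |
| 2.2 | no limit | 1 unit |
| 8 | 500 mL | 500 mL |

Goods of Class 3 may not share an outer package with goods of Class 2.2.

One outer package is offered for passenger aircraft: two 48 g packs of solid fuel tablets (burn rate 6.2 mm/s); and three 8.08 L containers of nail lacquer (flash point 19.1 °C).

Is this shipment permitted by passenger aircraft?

Solid fuel tablets: burn rate 6.2 mm/s > 2 mm/s → Class 4.1 (Flammable Solid).
With flash point 19.1 °C (≤ 23 °C), the nail lacquer falls in Class 3.
Class 3 quantity: three 8.08 L containers = 24.24 L.
24.24 L is within the passenger aircraft limit of 25 L for Class 3.
Class 4.1 quantity: two 48 g packs = 96 g.
96 g is within the passenger aircraft limit of 100 g for Class 4.1.
The segregation rule (Class 3 with Class 2.2) does not apply to Class 3 with Class 4.1.
Every hazard class is within its passenger aircraft limit and no segregation rule is violated.

Yes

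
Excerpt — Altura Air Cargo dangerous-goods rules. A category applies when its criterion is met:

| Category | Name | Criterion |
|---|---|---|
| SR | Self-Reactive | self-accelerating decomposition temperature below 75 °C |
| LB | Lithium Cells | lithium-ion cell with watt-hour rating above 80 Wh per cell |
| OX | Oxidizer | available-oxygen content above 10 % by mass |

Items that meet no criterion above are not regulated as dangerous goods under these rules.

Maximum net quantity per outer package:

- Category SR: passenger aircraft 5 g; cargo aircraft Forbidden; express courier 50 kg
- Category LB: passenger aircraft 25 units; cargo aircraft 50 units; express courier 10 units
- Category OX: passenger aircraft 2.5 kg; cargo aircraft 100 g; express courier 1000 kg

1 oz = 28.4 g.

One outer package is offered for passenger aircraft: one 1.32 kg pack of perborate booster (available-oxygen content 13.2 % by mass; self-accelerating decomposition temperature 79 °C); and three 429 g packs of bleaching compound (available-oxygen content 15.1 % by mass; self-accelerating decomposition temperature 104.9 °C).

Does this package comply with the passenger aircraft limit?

No

With available-oxygen content 13.2 % by mass (> 10 % by mass), the perborate booster falls in Category OX.
With available-oxygen content 15.1 % by mass (> 10 % by mass), the bleaching compound falls in Category OX.
Total Category OX: 1.32 kg + (three 429 g packs = 1.287 kg) = 2.607 kg.
That exceeds the Category OX passenger aircraft limit of 2.5 kg.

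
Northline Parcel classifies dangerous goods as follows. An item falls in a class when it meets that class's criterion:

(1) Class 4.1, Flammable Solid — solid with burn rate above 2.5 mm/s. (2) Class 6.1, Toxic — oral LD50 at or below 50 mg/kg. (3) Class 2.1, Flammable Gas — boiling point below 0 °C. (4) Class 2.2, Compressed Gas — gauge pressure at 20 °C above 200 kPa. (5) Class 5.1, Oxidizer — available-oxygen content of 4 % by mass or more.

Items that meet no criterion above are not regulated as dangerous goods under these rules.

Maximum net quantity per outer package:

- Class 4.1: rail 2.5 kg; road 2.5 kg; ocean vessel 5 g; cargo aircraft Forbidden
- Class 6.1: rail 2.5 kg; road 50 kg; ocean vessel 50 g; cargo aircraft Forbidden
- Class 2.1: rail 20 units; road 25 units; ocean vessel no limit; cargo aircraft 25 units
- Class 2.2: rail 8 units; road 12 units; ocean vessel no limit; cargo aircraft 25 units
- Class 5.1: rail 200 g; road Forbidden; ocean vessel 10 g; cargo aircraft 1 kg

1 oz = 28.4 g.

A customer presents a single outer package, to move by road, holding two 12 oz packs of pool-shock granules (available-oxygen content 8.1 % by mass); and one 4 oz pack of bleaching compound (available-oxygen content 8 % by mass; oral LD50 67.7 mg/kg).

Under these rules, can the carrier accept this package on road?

The pool-shock granules have available-oxygen content 8.1 % by mass, which is ≥ 4 % by mass, so they are Class 5.1 (Oxidizer).
Available-oxygen content 8 % by mass meets the Class 5.1 criterion (Oxidizer), so the bleaching compound is Class 5.1.
Class 5.1 net quantity: (two 12 oz packs = 681.6 g) + (one 4 oz pack = 113.6 g) = 795.2 g.
By road, Class 5.1 is Forbidden regardless of quantity.

No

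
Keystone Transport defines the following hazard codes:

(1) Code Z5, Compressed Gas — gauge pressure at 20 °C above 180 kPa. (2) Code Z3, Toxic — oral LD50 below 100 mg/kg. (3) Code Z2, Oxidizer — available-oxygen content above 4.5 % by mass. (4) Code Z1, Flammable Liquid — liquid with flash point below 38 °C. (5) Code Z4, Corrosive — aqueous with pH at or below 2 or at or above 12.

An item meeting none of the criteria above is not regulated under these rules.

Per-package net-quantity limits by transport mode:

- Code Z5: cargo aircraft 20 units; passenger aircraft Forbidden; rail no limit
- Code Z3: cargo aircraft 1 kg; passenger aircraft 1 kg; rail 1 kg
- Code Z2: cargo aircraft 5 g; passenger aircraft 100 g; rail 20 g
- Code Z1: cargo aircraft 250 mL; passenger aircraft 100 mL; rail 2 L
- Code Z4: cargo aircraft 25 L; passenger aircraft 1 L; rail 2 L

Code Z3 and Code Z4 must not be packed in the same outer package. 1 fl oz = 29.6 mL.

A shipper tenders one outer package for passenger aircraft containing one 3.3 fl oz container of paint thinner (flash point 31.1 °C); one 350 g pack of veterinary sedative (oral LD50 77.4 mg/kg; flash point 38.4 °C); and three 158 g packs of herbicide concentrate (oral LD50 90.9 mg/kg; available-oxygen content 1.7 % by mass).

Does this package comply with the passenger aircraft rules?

The paint thinner has flash point 31.1 °C, which is < 38 °C, so it is Code Z1 (Flammable Liquid).
Oral LD50 77.4 mg/kg meets the Code Z3 criterion (Toxic), so the veterinary sedative is Code Z3.
The herbicide concentrate has oral LD50 90.9 mg/kg, which is < 100 mg/kg, so it is Code Z3 (Toxic).
Code Z3 net quantity: 350 g + (three 158 g packs = 474 g) = 824 g.
That is within the Code Z3 passenger aircraft limit of 1 kg.
Code Z1 quantity: one 3.3 fl oz container = 97.68 mL.
That is within the Code Z1 passenger aircraft limit of 100 mL.
The segregation rule (Code Z3 with Code Z4) does not apply to Code Z3 with Code Z1.
Every hazard code is within its passenger aircraft limit and no segregation rule is violated.

Yes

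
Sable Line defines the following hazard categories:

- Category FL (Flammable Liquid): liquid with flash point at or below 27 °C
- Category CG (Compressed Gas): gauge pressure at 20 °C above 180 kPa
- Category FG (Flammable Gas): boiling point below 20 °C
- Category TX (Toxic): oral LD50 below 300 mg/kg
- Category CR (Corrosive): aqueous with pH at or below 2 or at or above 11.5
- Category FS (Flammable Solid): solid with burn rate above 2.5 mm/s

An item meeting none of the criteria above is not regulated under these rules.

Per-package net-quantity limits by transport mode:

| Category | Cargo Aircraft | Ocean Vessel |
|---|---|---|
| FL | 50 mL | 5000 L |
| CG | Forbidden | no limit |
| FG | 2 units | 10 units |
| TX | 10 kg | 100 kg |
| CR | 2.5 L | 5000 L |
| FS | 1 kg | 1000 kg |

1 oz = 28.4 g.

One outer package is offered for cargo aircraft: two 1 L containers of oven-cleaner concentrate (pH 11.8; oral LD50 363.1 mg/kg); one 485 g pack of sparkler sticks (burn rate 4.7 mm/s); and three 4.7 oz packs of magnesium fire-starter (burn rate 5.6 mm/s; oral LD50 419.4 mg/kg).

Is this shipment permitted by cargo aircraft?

Yes

With pH 11.8 (≥ 11.5), the oven-cleaner concentrate falls in Category CR.
Sparkler sticks: burn rate 4.7 mm/s > 2.5 mm/s → Category FS (Flammable Solid).
Burn rate 5.6 mm/s meets the Category FS criterion (Flammable Solid), so the magnesium fire-starter is Category FS.
Total Category FS: 485 g + (three 4.7 oz packs = 400.44 g) = 885.44 g.
That is within the Category FS cargo aircraft limit of 1 kg.
Category CR quantity: two 1 L containers = 2 L.
That is within the Category CR cargo aircraft limit of 2.5 L.
Every hazard category is within its cargo aircraft limit and no segregation rule is violated.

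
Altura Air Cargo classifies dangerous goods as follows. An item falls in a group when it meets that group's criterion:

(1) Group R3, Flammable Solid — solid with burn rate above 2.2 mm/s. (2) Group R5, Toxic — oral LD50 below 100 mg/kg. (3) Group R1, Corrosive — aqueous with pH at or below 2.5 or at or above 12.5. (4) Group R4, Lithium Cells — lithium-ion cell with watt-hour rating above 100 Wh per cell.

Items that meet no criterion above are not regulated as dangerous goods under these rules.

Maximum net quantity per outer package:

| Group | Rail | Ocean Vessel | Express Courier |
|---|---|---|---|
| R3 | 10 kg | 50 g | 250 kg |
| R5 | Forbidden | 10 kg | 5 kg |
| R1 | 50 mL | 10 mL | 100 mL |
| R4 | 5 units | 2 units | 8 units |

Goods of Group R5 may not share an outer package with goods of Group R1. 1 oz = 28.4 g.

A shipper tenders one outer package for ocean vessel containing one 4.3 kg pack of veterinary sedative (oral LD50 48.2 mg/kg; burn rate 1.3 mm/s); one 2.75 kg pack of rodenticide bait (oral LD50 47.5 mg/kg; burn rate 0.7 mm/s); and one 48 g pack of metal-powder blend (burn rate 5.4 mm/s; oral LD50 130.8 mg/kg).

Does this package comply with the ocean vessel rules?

The veterinary sedative has oral LD50 48.2 mg/kg, which is < 100 mg/kg, so it is Group R5 (Toxic).
Rodenticide bait: oral LD50 47.5 mg/kg < 100 mg/kg → Group R5 (Toxic).
Metal-powder blend: burn rate 5.4 mm/s > 2.2 mm/s → Group R3 (Flammable Solid).
Group R5 net quantity: 4.3 kg + 2.75 kg = 7.05 kg.
That is within the Group R5 ocean vessel limit of 10 kg.
Group R3 quantity: 48 g.
That is within the Group R3 ocean vessel limit of 50 g.
The segregation rule (Group R5 with Group R1) does not apply to Group R5 with Group R3.
Every hazard group is within its ocean vessel limit and no segregation rule is violated.

Yes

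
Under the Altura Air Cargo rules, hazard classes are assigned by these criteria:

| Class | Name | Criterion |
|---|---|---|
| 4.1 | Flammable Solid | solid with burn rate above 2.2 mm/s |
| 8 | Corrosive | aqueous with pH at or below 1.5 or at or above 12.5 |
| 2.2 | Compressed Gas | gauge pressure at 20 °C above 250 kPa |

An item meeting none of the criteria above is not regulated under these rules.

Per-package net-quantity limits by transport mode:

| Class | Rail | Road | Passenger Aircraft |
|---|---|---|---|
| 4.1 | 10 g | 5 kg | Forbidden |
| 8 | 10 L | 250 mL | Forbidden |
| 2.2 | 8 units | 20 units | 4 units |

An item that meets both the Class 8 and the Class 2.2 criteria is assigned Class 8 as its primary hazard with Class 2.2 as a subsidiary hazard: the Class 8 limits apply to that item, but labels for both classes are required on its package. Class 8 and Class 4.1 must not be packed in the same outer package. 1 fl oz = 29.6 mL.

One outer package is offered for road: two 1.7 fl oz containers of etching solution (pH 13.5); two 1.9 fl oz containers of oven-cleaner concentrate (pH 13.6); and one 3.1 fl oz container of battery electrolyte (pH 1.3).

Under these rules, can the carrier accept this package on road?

The etching solution has pH 13.5, which is ≥ 12.5, so it is Class 8 (Corrosive).
With pH 13.6 (≥ 12.5), the oven-cleaner concentrate falls in Class 8.
With pH 1.3 (≤ 1.5), the battery electrolyte falls in Class 8.
Class 8 net quantity: (two 1.7 fl oz containers = 100.64 mL) + (two 1.9 fl oz containers = 112.48 mL) + (one 3.1 fl oz container = 91.76 mL) = 304.88 mL.
That exceeds the Class 8 road limit of 250 mL.

No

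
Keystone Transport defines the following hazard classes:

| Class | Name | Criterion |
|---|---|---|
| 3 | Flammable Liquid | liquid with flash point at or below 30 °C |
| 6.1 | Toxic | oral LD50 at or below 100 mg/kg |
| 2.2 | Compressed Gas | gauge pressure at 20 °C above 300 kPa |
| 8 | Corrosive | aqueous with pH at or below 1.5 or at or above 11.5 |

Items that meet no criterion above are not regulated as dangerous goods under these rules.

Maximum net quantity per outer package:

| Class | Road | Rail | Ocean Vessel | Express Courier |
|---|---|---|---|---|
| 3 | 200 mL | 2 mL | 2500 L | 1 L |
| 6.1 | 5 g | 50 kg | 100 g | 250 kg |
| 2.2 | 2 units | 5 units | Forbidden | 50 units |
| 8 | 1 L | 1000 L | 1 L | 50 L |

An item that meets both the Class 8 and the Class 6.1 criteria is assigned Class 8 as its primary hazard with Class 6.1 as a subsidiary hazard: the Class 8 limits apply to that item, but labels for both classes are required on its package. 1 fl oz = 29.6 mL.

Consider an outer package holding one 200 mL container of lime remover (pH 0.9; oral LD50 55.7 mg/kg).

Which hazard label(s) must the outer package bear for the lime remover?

Class 6.1 and 8

Lime remover: pH 0.9 ≤ 1.5 → Class 8 (Corrosive).
Lime remover: oral LD50 55.7 mg/kg ≤ 100 mg/kg → Class 6.1 (Toxic).
By the precedence rule Class 8 is primary and Class 6.1 is subsidiary, and that rule requires both labels on the package.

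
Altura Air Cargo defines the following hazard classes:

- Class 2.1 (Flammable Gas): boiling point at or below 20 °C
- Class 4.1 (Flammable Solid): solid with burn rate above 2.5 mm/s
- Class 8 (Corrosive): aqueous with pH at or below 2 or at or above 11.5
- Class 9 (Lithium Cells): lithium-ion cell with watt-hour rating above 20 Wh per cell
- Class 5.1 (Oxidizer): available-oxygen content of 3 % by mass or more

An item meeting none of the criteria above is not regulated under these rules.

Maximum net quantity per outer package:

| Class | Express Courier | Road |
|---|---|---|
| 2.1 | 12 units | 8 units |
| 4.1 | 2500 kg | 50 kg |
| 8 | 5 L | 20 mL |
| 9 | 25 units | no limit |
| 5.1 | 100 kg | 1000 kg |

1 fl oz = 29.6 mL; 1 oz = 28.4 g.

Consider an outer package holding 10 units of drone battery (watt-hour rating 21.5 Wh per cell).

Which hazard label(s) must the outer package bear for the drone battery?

The drone battery has watt-hour rating 21.5 Wh per cell, which is > 20 Wh per cell, so it is Class 9 (Lithium Cells).
Only the Class 9 label is required.

Class 9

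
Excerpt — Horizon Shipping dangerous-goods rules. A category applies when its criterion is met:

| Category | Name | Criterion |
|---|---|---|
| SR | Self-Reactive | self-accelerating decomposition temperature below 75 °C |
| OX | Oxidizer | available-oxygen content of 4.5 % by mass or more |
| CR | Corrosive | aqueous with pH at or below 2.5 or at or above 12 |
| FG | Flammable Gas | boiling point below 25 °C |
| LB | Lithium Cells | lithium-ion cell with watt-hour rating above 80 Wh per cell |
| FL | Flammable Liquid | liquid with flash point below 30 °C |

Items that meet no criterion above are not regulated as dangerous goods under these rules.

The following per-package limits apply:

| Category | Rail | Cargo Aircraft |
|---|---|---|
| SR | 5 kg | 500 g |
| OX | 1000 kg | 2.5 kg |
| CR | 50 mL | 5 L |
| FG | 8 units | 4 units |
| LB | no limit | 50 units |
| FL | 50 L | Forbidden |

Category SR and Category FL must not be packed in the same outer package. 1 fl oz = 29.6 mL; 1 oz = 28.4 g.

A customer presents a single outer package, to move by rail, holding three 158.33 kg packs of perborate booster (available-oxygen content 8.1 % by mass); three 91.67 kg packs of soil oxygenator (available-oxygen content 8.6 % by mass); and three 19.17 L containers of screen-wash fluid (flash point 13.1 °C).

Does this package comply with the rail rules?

No

With available-oxygen content 8.1 % by mass (≥ 4.5 % by mass), the perborate booster falls in Category OX.
With available-oxygen content 8.6 % by mass (≥ 4.5 % by mass), the soil oxygenator falls in Category OX.
Screen-wash fluid: flash point 13.1 °C < 30 °C → Category FL (Flammable Liquid).
Total Category OX: (three 158.33 kg packs = 474.99 kg) + (three 91.67 kg packs = 275.01 kg) = 750 kg.
750 kg is within the rail limit of 1000 kg for Category OX.
Category FL quantity: three 19.17 L containers = 57.51 L.
57.51 L > 50 L (rail limit, Category FL) — over the limit.
The segregation rule (Category SR with Category FL) does not apply to Category OX with Category FL.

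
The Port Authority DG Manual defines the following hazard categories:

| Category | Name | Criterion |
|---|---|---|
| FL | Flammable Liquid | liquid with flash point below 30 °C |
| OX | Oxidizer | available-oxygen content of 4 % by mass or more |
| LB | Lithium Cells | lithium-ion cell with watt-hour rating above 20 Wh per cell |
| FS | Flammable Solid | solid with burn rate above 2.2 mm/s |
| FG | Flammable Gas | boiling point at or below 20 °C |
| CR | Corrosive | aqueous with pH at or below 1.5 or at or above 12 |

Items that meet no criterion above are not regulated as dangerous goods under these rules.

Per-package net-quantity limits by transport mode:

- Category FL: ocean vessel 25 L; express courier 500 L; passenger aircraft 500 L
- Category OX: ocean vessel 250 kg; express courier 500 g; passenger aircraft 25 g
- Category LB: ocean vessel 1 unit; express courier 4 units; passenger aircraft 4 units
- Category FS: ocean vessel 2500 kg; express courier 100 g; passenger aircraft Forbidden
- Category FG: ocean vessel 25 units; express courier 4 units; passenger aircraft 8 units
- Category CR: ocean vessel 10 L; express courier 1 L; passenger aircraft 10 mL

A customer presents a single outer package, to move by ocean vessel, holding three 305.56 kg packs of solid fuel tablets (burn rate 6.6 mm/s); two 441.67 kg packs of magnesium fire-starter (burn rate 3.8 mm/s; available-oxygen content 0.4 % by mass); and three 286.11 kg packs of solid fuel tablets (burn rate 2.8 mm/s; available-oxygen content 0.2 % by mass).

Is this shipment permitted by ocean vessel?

The solid fuel tablets have burn rate 6.6 mm/s, which is > 2.2 mm/s, so they are Category FS (Flammable Solid).
With burn rate 3.8 mm/s (> 2.2 mm/s), the magnesium fire-starter falls in Category FS.
Solid fuel tablets: burn rate 2.8 mm/s > 2.2 mm/s → Category FS (Flammable Solid).
Total Category FS: (three 305.56 kg packs = 916.68 kg) + (two 441.67 kg packs = 883.34 kg) + (three 286.11 kg packs = 858.33 kg) = 2658.35 kg.
2658.35 kg > 2500 kg (ocean vessel limit, Category FS) — over the limit.

No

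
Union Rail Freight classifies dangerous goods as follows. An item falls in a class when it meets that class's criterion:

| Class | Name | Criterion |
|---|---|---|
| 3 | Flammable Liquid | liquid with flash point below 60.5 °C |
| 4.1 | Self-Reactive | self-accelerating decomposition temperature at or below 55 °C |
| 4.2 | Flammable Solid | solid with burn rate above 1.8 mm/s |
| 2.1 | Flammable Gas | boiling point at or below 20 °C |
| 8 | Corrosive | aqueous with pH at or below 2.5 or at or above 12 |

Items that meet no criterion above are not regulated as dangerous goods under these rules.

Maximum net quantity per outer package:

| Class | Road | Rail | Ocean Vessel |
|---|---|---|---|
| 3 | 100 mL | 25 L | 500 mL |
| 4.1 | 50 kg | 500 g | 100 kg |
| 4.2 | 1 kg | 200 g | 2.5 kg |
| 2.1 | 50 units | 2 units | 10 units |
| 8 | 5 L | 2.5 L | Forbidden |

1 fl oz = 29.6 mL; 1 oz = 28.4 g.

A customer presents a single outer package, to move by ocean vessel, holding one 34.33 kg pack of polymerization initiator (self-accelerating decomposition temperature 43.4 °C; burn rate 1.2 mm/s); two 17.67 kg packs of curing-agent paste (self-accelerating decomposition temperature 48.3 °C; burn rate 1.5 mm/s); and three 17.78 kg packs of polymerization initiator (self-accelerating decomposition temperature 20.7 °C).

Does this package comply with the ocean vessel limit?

No

The polymerization initiator has self-accelerating decomposition temperature 43.4 °C, which is ≤ 55 °C, so it is Class 4.1 (Self-Reactive).
With self-accelerating decomposition temperature 48.3 °C (≤ 55 °C), the curing-agent paste falls in Class 4.1.
The polymerization initiator has self-accelerating decomposition temperature 20.7 °C, which is ≤ 55 °C, so it is Class 4.1 (Self-Reactive).
Total Class 4.1: 34.33 kg + (two 17.67 kg packs = 35.34 kg) + (three 17.78 kg packs = 53.34 kg) = 123.01 kg.
That exceeds the Class 4.1 ocean vessel limit of 100 kg.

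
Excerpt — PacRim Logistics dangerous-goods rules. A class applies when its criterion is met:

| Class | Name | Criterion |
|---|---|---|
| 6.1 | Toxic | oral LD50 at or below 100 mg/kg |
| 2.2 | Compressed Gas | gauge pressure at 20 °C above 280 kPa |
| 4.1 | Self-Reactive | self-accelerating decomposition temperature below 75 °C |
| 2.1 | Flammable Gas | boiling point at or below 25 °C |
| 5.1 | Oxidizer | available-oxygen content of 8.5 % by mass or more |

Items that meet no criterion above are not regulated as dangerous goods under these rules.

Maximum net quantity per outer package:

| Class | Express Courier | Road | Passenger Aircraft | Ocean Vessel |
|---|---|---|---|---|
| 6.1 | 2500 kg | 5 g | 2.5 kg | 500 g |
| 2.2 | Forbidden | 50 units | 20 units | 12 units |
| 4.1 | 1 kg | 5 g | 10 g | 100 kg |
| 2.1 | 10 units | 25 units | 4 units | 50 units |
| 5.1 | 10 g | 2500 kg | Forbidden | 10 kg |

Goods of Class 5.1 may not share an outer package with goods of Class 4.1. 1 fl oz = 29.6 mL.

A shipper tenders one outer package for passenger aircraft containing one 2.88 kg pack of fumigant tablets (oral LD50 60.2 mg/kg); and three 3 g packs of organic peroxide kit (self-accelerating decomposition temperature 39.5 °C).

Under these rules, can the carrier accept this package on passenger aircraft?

No

With oral LD50 60.2 mg/kg (≤ 100 mg/kg), the fumigant tablets fall in Class 6.1.
With self-accelerating decomposition temperature 39.5 °C (< 75 °C), the organic peroxide kit falls in Class 4.1.
Class 4.1 quantity: three 3 g packs = 9 g.
That is within the Class 4.1 passenger aircraft limit of 10 g.
Class 6.1 quantity: 2.88 kg.
That exceeds the Class 6.1 passenger aircraft limit of 2.5 kg.
The segregation rule (Class 5.1 with Class 4.1) does not apply to Class 4.1 with Class 6.1.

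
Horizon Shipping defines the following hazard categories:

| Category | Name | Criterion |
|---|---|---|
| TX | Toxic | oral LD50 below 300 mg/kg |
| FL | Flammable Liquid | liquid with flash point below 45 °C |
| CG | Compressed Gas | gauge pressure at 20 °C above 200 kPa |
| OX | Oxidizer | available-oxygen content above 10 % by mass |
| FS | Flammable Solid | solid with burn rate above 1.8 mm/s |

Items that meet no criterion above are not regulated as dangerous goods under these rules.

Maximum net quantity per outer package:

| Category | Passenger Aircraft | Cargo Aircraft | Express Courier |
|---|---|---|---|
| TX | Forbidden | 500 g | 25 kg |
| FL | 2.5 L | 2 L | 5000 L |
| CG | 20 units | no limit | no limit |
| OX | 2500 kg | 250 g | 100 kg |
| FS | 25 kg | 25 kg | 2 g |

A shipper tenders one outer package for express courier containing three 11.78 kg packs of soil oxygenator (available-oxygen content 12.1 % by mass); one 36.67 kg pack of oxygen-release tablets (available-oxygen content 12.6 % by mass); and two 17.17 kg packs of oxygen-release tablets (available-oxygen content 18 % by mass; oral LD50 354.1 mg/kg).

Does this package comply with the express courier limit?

No

Soil oxygenator: available-oxygen content 12.1 % by mass > 10 % by mass → Category OX (Oxidizer).
Oxygen-release tablets: available-oxygen content 12.6 % by mass > 10 % by mass → Category OX (Oxidizer).
Oxygen-release tablets: available-oxygen content 18 % by mass > 10 % by mass → Category OX (Oxidizer).
Total Category OX: (three 11.78 kg packs = 35.34 kg) + 36.67 kg + (two 17.17 kg packs = 34.34 kg) = 106.35 kg.
106.35 kg > 100 kg (express courier limit, Category OX) — over the limit.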